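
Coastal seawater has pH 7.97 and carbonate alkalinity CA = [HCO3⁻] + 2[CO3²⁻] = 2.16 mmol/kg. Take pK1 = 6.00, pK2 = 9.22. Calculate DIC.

DIC = 2.07 mmol/kg

CA = [HCO3⁻] + 2[CO3²⁻] = (α₁ + 2α₂)·DIC
At pH 7.97: [H⁺]/K1 = 10^-1.97 = 0.010715, K2/[H⁺] = 10^-1.25 = 0.056234
α₁ = 1/(1 + 0.010715 + 0.056234) = 1/1.0669 = 0.9373; α₂ = α₁·K2/[H⁺] = 0.05271
α₁ + 2α₂ = 1.0427
DIC = CA / (α₁ + 2α₂) = 2.16 / 1.0427 = 2.07 mmol/kg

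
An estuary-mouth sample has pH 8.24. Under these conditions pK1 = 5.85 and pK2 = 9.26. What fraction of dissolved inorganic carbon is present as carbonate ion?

α₂ = 0.0869

α₂ = 1 / (1 + [H⁺]/K2 + [H⁺]²/(K1K2)) = 1 / (1 + 10^+1.02 + 10^-1.37)
   = 1 / (1 + 10.471 + 0.042658) = 1/11.514 = 0.08685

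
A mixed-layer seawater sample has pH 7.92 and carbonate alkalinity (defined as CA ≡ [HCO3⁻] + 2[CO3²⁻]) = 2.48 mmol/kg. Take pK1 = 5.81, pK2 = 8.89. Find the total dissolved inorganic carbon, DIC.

DIC = 2.28 mmol/kg

CA = [HCO3⁻] + 2[CO3²⁻] = (α₁ + 2α₂)·DIC
At pH 7.92: [H⁺]/K1 = 10^-2.11 = 0.0077625, K2/[H⁺] = 10^-0.97 = 0.10715
α₁ = 1/(1 + 0.0077625 + 0.10715) = 1/1.1149 = 0.8969; α₂ = α₁·K2/[H⁺] = 0.09611
α₁ + 2α₂ = 1.0891
DIC = CA / (α₁ + 2α₂) = 2.48 / 1.0891 = 2.28 mmol/kg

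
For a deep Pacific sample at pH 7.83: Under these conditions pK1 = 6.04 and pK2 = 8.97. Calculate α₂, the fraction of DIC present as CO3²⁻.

α₂ = 1 / (1 + [H⁺]/K2 + [H⁺]²/(K1K2)) = 1 / (1 + 10^+1.14 + 10^-0.65)
   = 1 / (1 + 13.804 + 0.22387) = 1/15.028 = 0.06654

α₂ = 0.0665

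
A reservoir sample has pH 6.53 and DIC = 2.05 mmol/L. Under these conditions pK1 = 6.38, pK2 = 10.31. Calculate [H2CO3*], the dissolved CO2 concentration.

[CO2*] = 0.850 mmol/L

α₀ = 1 / (1 + K1/[H⁺] + K1K2/[H⁺]²) = 1 / (1 + 10^+0.15 + 10^-3.63)
   = 1 / (1 + 1.4125 + 0.00023442) = 1/2.4128 = 0.4145
[CO2*] = α₀ × DIC = 0.4145 × 2.05 = 0.850 mmol/L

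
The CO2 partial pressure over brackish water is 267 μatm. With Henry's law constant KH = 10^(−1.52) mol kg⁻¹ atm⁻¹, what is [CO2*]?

[CO2*] = 8.06 μmol/kg

KH = 10^(−1.52) = 3.020×10^-2 mol kg⁻¹ atm⁻¹
[CO2*] = KH · pCO2 = 3.020×10^-2 × 267×10^-6 atm = 8.06×10^-6 mol/kg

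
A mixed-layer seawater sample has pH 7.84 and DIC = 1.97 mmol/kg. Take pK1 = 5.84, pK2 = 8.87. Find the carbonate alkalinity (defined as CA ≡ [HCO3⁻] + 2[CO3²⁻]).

CA = 2.12 mmol/kg

CA = [HCO3⁻] + 2[CO3²⁻] = (α₁ + 2α₂)·DIC
At pH 7.84: [H⁺]/K1 = 10^-2.00 = 0.010000, K2/[H⁺] = 10^-1.03 = 0.093325
α₁ = 1/(1 + 0.010000 + 0.093325) = 1/1.1033 = 0.9064; α₂ = α₁·K2/[H⁺] = 0.08459
α₁ + 2α₂ = 1.0755
CA = 1.0755 × 1.97 = 2.12 mmol/kg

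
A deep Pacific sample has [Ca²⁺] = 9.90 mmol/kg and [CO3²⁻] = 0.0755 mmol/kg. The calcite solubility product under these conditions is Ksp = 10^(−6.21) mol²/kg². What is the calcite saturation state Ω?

Ksp = 10^(−6.21) = 6.166×10^-7
Ω = [Ca²⁺][CO3²⁻]/Ksp = (9.90×10^-3)(0.0755×10^-3) / 6.166×10^-7 = 1.21

Ω = 1.21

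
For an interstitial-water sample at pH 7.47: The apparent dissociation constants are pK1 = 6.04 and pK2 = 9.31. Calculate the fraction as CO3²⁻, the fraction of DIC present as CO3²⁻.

α₂ = 0.0137

α₂ = 1 / (1 + [H⁺]/K2 + [H⁺]²/(K1K2)) = 1 / (1 + 10^+1.84 + 10^+0.41)
   = 1 / (1 + 69.183 + 2.5704) = 1/72.753 = 0.01375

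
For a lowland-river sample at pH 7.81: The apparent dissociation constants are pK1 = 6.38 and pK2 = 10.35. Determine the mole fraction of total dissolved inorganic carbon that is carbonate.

α₂ = 0.00277

α₂ = 1 / (1 + [H⁺]/K2 + [H⁺]²/(K1K2)) = 1 / (1 + 10^+2.54 + 10^+1.11)
   = 1 / (1 + 346.74 + 12.882) = 1/360.62 = 0.002773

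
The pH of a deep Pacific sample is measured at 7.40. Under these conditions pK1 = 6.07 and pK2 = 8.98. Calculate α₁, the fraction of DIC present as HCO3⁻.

α₁ = 0.932

α₁ = 1 / (1 + [H⁺]/K1 + K2/[H⁺]) = 1 / (1 + 10^-1.33 + 10^-1.58)
   = 1 / (1 + 0.046774 + 0.026303) = 1/1.0731 = 0.9319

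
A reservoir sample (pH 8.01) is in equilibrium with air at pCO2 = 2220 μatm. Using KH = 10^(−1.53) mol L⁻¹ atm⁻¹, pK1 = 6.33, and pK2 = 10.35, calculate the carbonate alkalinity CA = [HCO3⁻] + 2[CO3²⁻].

[CO2*] = KH · pCO2 = 10^(−1.53) × 2220×10^-6 = 6.552×10^-5 mol/L
α₀ = 1/(1 + K1/[H⁺] + K1K2/[H⁺]²) = 1/(1 + 10^+1.68 + 10^-0.66) = 0.02037
DIC = [CO2*]/α₀ = 6.552×10^-5 / 0.02037 = 3.216 mmol/L
CA = (α₁ + 2α₂)·DIC = (0.9752 + 2×0.004457) × 3.216 = 3.16 mmol/L

CA = 3.16 mmol/L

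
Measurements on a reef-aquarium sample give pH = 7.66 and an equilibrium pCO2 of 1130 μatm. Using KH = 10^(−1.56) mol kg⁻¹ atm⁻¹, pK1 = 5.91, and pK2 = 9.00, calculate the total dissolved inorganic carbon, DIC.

[CO2*] = KH · pCO2 = 10^(−1.56) × 1130×10^-6 = 3.112×10^-5 mol/kg
α₀ = 1/(1 + K1/[H⁺] + K1K2/[H⁺]²) = 1/(1 + 10^+1.75 + 10^+0.41) = 0.01672
DIC = [CO2*]/α₀ = 3.112×10^-5 / 0.01672 = 1.86 mmol/kg

DIC = 1.86 mmol/kg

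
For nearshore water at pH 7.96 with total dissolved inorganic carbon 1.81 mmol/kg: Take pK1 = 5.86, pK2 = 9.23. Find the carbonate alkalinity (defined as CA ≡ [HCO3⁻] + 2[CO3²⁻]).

CA = 1.89 mmol/kg

CA = [HCO3⁻] + 2[CO3²⁻] = (α₁ + 2α₂)·DIC
At pH 7.96: [H⁺]/K1 = 10^-2.10 = 0.0079433, K2/[H⁺] = 10^-1.27 = 0.053703
α₁ = 1/(1 + 0.0079433 + 0.053703) = 1/1.0616 = 0.9419; α₂ = α₁·K2/[H⁺] = 0.05058
α₁ + 2α₂ = 1.0431
CA = 1.0431 × 1.81 = 1.89 mmol/kg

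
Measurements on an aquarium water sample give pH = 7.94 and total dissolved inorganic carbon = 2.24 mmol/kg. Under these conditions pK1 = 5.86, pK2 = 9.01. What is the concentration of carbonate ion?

α₂ = 1 / (1 + [H⁺]/K2 + [H⁺]²/(K1K2)) = 1 / (1 + 10^+1.07 + 10^-1.01)
   = 1 / (1 + 11.749 + 0.097724) = 1/12.847 = 0.07784
[CO3²⁻] = α₂ × DIC = 0.07784 × 2.24 = 0.174 mmol/kg

[CO3²⁻] = 0.174 mmol/kg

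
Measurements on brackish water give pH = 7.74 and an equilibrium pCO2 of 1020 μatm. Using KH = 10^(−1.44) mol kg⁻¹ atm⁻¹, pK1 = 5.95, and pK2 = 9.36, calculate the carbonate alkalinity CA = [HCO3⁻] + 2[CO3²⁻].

[CO2*] = KH · pCO2 = 10^(−1.44) × 1020×10^-6 = 3.703×10^-5 mol/kg
α₀ = 1/(1 + K1/[H⁺] + K1K2/[H⁺]²) = 1/(1 + 10^+1.79 + 10^+0.17) = 0.01559
DIC = [CO2*]/α₀ = 3.703×10^-5 / 0.01559 = 2.375 mmol/kg
CA = (α₁ + 2α₂)·DIC = (0.9613 + 2×0.02306) × 2.375 = 2.39 mmol/kg

CA = 2.39 mmol/kg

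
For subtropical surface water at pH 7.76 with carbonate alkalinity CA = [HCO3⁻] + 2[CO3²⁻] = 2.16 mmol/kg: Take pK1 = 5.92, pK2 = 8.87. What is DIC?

CA = [HCO3⁻] + 2[CO3²⁻] = (α₁ + 2α₂)·DIC
At pH 7.76: [H⁺]/K1 = 10^-1.84 = 0.014454, K2/[H⁺] = 10^-1.11 = 0.077625
α₁ = 1/(1 + 0.014454 + 0.077625) = 1/1.0921 = 0.9157; α₂ = α₁·K2/[H⁺] = 0.07108
α₁ + 2α₂ = 1.0578
DIC = CA / (α₁ + 2α₂) = 2.16 / 1.0578 = 2.04 mmol/kg

DIC = 2.04 mmol/kg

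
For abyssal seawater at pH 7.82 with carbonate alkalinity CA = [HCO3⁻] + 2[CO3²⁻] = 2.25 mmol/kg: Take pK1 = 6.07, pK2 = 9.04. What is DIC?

DIC = 2.16 mmol/kg

CA = [HCO3⁻] + 2[CO3²⁻] = (α₁ + 2α₂)·DIC
At pH 7.82: [H⁺]/K1 = 10^-1.75 = 0.017783, K2/[H⁺] = 10^-1.22 = 0.060256
α₁ = 1/(1 + 0.017783 + 0.060256) = 1/1.0780 = 0.9276; α₂ = α₁·K2/[H⁺] = 0.05589
α₁ + 2α₂ = 1.0394
DIC = CA / (α₁ + 2α₂) = 2.25 / 1.0394 = 2.16 mmol/kg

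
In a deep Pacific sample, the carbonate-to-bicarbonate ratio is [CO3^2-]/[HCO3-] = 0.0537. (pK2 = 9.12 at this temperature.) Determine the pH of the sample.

From K2 = [H⁺][CO3^2-]/[HCO3-]:  pH = pK2 + log₁₀([CO3^2-]/[HCO3-])
log₁₀(0.0537) = -1.270
pH = 9.12 + (-1.270) = 7.85

pH = 7.85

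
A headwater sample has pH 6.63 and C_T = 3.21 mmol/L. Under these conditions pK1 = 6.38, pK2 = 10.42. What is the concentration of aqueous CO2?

[CO2*] = 1.16 mmol/L

α₀ = 1 / (1 + K1/[H⁺] + K1K2/[H⁺]²) = 1 / (1 + 10^+0.25 + 10^-3.54)
   = 1 / (1 + 1.7783 + 0.00028840) = 1/2.7786 = 0.3599
[CO2*] = α₀ × DIC = 0.3599 × 3.21 = 1.16 mmol/L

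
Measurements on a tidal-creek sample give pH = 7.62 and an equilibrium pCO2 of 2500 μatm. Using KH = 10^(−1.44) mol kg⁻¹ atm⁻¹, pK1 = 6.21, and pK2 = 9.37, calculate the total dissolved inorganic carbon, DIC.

[CO2*] = KH · pCO2 = 10^(−1.44) × 2500×10^-6 = 9.077×10^-5 mol/kg
α₀ = 1/(1 + K1/[H⁺] + K1K2/[H⁺]²) = 1/(1 + 10^+1.41 + 10^-0.34) = 0.03682
DIC = [CO2*]/α₀ = 9.077×10^-5 / 0.03682 = 2.47 mmol/kg

DIC = 2.47 mmol/kg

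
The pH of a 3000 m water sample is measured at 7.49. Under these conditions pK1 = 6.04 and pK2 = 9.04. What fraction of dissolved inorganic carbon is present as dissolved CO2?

α₀ = 0.0334

α₀ = 1 / (1 + K1/[H⁺] + K1K2/[H⁺]²) = 1 / (1 + 10^+1.45 + 10^-0.10)
   = 1 / (1 + 28.184 + 0.79433) = 1/29.978 = 0.03336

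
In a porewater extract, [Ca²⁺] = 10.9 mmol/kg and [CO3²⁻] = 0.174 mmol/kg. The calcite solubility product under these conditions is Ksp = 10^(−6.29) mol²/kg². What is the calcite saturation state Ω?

Ksp = 10^(−6.29) = 5.129×10^-7
Ω = [Ca²⁺][CO3²⁻]/Ksp = (10.9×10^-3)(0.174×10^-3) / 5.129×10^-7 = 3.70

Ω = 3.70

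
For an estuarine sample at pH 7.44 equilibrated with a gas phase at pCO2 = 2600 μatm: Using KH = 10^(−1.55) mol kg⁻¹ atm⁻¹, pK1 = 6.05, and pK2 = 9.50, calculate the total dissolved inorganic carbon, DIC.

DIC = 1.89 mmol/kg

[CO2*] = KH · pCO2 = 10^(−1.55) × 2600×10^-6 = 7.328×10^-5 mol/kg
α₀ = 1/(1 + K1/[H⁺] + K1K2/[H⁺]²) = 1/(1 + 10^+1.39 + 10^-0.67) = 0.03882
DIC = [CO2*]/α₀ = 7.328×10^-5 / 0.03882 = 1.89 mmol/kg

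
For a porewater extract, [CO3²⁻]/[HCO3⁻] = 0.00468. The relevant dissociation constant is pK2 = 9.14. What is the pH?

pH = 6.81

From K2 = [H⁺][CO3²⁻]/[HCO3⁻]:  pH = pK2 + log₁₀([CO3²⁻]/[HCO3⁻])
log₁₀(0.00468) = -2.330
pH = 9.14 + (-2.330) = 6.81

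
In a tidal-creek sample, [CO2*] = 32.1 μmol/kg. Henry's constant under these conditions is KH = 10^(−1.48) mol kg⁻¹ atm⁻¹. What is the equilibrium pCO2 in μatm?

KH = 10^(−1.48) = 3.311×10^-2 mol kg⁻¹ atm⁻¹
pCO2 = [CO2*]/KH = 32.1×10^-6 / 3.311×10^-2 = 9.69×10^-4 atm = 969 μatm

pCO2 = 969 μatm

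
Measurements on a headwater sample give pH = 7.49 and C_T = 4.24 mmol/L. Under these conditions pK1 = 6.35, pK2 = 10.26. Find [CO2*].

α₀ = 1 / (1 + K1/[H⁺] + K1K2/[H⁺]²) = 1 / (1 + 10^+1.14 + 10^-1.63)
   = 1 / (1 + 13.804 + 0.023442) = 1/14.827 = 0.06744
[CO2*] = α₀ × DIC = 0.06744 × 4.24 = 0.286 mmol/L

[CO2*] = 0.286 mmol/L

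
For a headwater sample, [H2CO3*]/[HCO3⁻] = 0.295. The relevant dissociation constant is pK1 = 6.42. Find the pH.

From K1 = [H⁺][HCO3⁻]/[H2CO3*]:  pH = pK1 − log₁₀([H2CO3*]/[HCO3⁻])
log₁₀(0.295) = -0.530
pH = 6.42 − (-0.530) = 6.95

pH = 6.95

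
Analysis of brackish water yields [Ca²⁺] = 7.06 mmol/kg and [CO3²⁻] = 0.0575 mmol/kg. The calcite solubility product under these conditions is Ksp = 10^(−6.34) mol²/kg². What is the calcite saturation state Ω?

Ksp = 10^(−6.34) = 4.571×10^-7
Ω = [Ca²⁺][CO3²⁻]/Ksp = (7.06×10^-3)(0.0575×10^-3) / 4.571×10^-7 = 0.888

Ω = 0.888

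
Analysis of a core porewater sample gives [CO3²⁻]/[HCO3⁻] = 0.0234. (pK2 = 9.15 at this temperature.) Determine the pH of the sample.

pH = 7.52

From K2 = [H⁺][CO3²⁻]/[HCO3⁻]:  pH = pK2 + log₁₀([CO3²⁻]/[HCO3⁻])
log₁₀(0.0234) = -1.631
pH = 9.15 + (-1.631) = 7.52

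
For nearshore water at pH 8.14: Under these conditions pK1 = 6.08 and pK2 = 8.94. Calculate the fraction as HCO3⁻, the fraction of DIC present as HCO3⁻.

α₁ = 0.857

α₁ = 1 / (1 + [H⁺]/K1 + K2/[H⁺]) = 1 / (1 + 10^-2.06 + 10^-0.80)
   = 1 / (1 + 0.0087096 + 0.15849) = 1/1.1672 = 0.8568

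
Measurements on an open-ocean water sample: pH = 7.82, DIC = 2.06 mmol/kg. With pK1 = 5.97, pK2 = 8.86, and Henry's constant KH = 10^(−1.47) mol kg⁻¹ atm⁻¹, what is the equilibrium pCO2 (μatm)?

α₀ = 1 / (1 + K1/[H⁺] + K1K2/[H⁺]²) = 1 / (1 + 10^+1.85 + 10^+0.81)
   = 1 / (1 + 70.795 + 6.4565) = 1/78.251 = 0.01278
[CO2*] = α₀ × DIC = 0.01278 × 2.06 = 0.02633 mmol/kg
pCO2 = [CO2*]/KH = 2.633×10^-5 / 3.388×10^-2 = 777 μatm

pCO2 = 777 μatm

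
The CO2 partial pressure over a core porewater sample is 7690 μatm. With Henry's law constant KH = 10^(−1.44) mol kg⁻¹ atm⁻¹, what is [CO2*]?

[CO2*] = 279 μmol/kg

KH = 10^(−1.44) = 3.631×10^-2 mol kg⁻¹ atm⁻¹
[CO2*] = KH · pCO2 = 3.631×10^-2 × 7690×10^-6 atm = 2.79×10^-4 mol/kg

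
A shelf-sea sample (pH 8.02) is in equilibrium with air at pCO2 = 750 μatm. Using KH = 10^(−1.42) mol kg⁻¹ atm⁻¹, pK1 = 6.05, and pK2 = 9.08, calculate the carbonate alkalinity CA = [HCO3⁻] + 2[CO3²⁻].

CA = 3.12 mmol/kg

[CO2*] = KH · pCO2 = 10^(−1.42) × 750×10^-6 = 2.851×10^-5 mol/kg
α₀ = 1/(1 + K1/[H⁺] + K1K2/[H⁺]²) = 1/(1 + 10^+1.97 + 10^+0.91) = 0.009761
DIC = [CO2*]/α₀ = 2.851×10^-5 / 0.009761 = 2.921 mmol/kg
CA = (α₁ + 2α₂)·DIC = (0.9109 + 2×0.07934) × 2.921 = 3.12 mmol/kg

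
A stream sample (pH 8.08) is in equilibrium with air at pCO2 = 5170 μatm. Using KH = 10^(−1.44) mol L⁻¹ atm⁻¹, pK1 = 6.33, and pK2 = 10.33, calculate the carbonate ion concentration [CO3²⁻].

[CO3²⁻] = 0.0594 mmol/L

[CO2*] = KH · pCO2 = 10^(−1.44) × 5170×10^-6 = 1.877×10^-4 mol/L
α₀ = 1/(1 + K1/[H⁺] + K1K2/[H⁺]²) = 1/(1 + 10^+1.75 + 10^-0.50) = 0.01738
DIC = [CO2*]/α₀ = 1.877×10^-4 / 0.01738 = 10.80 mmol/L
[CO3²⁻] = α₂·DIC; α₂ = 0.005495, so [CO3²⁻] = 0.005495 × 10.80 = 0.0594 mmol/L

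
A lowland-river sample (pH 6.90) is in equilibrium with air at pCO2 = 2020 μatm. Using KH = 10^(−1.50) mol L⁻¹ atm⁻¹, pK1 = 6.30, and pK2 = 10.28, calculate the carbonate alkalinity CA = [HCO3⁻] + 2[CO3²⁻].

[CO2*] = KH · pCO2 = 10^(−1.50) × 2020×10^-6 = 6.388×10^-5 mol/L
α₀ = 1/(1 + K1/[H⁺] + K1K2/[H⁺]²) = 1/(1 + 10^+0.60 + 10^-2.78) = 0.2007
DIC = [CO2*]/α₀ = 6.388×10^-5 / 0.2007 = 0.3183 mmol/L
CA = (α₁ + 2α₂)·DIC = (0.7990 + 2×0.0003331) × 0.3183 = 0.255 mmol/L

CA = 0.255 mmol/L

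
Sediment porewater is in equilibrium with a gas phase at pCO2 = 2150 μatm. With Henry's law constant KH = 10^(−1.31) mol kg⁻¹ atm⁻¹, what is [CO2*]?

KH = 10^(−1.31) = 4.898×10^-2 mol kg⁻¹ atm⁻¹
[CO2*] = KH · pCO2 = 4.898×10^-2 × 2150×10^-6 atm = 1.05×10^-4 mol/kg

[CO2*] = 105 μmol/kg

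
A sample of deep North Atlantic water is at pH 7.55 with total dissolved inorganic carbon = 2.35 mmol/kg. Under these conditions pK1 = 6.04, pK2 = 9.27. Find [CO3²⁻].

α₂ = 1 / (1 + [H⁺]/K2 + [H⁺]²/(K1K2)) = 1 / (1 + 10^+1.72 + 10^+0.21)
   = 1 / (1 + 52.481 + 1.6218) = 1/55.103 = 0.01815
[CO3²⁻] = α₂ × DIC = 0.01815 × 2.35 = 0.0426 mmol/kg

[CO3²⁻] = 0.0426 mmol/kg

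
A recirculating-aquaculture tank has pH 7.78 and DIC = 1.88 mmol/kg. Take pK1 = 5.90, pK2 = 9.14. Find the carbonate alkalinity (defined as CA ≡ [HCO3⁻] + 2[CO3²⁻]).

CA = 1.93 mmol/kg

CA = [HCO3⁻] + 2[CO3²⁻] = (α₁ + 2α₂)·DIC
At pH 7.78: [H⁺]/K1 = 10^-1.88 = 0.013183, K2/[H⁺] = 10^-1.36 = 0.043652
α₁ = 1/(1 + 0.013183 + 0.043652) = 1/1.0568 = 0.9462; α₂ = α₁·K2/[H⁺] = 0.04130
α₁ + 2α₂ = 1.0288
CA = 1.0288 × 1.88 = 1.93 mmol/kg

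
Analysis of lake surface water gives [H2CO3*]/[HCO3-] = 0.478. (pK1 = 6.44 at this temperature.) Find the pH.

From K1 = [H⁺][HCO3-]/[H2CO3*]:  pH = pK1 − log₁₀([H2CO3*]/[HCO3-])
log₁₀(0.478) = -0.321
pH = 6.44 − (-0.321) = 6.76

pH = 6.76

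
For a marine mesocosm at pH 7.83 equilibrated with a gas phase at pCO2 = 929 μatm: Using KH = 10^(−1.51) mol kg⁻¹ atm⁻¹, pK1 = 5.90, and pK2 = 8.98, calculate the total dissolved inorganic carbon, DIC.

DIC = 2.65 mmol/kg

[CO2*] = KH · pCO2 = 10^(−1.51) × 929×10^-6 = 2.871×10^-5 mol/kg
α₀ = 1/(1 + K1/[H⁺] + K1K2/[H⁺]²) = 1/(1 + 10^+1.93 + 10^+0.78) = 0.01085
DIC = [CO2*]/α₀ = 2.871×10^-5 / 0.01085 = 2.65 mmol/kg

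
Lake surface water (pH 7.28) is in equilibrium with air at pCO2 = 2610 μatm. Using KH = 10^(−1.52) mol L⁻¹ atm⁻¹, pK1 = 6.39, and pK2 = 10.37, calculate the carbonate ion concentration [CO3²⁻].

[CO2*] = KH · pCO2 = 10^(−1.52) × 2610×10^-6 = 7.882×10^-5 mol/L
α₀ = 1/(1 + K1/[H⁺] + K1K2/[H⁺]²) = 1/(1 + 10^+0.89 + 10^-2.20) = 0.1140
DIC = [CO2*]/α₀ = 7.882×10^-5 / 0.1140 = 0.6912 mmol/L
[CO3²⁻] = α₂·DIC; α₂ = 0.0007195, so [CO3²⁻] = 0.0007195 × 0.6912 = 0.000497 mmol/L = 0.497 μmol/L

[CO3²⁻] = 0.497 μmol/L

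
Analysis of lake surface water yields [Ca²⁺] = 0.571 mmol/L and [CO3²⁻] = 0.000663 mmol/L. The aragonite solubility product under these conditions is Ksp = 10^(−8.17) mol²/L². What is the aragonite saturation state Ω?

Ksp = 10^(−8.17) = 6.761×10^-9
Ω = [Ca²⁺][CO3²⁻]/Ksp = (0.571×10^-3)(0.000663×10^-3) / 6.761×10^-9 = 0.0560

Ω = 0.0560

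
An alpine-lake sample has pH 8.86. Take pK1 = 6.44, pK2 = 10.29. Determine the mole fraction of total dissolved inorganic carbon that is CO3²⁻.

α₂ = 1 / (1 + [H⁺]/K2 + [H⁺]²/(K1K2)) = 1 / (1 + 10^+1.43 + 10^-0.99)
   = 1 / (1 + 26.915 + 0.10233) = 1/28.018 = 0.03569

α₂ = 0.0357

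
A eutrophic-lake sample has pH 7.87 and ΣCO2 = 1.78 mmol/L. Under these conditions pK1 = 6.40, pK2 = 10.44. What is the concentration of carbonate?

[CO3²⁻] = 4.62 μmol/L

α₂ = 1 / (1 + [H⁺]/K2 + [H⁺]²/(K1K2)) = 1 / (1 + 10^+2.57 + 10^+1.10)
   = 1 / (1 + 371.54 + 12.589) = 1/385.12 = 0.002597
[CO3²⁻] = α₂ × DIC = 0.002597 × 1.78 = 0.00462 mmol/L = 4.62 μmol/L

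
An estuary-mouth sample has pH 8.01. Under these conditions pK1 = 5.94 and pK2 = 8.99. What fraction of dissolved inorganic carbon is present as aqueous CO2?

α₀ = 0.00765

α₀ = 1 / (1 + K1/[H⁺] + K1K2/[H⁺]²) = 1 / (1 + 10^+2.07 + 10^+1.09)
   = 1 / (1 + 117.49 + 12.303) = 1/130.79 = 0.007646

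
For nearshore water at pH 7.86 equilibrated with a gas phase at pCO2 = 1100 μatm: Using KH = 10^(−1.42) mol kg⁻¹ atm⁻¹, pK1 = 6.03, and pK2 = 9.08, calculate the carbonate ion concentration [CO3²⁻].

[CO2*] = KH · pCO2 = 10^(−1.42) × 1100×10^-6 = 4.182×10^-5 mol/kg
α₀ = 1/(1 + K1/[H⁺] + K1K2/[H⁺]²) = 1/(1 + 10^+1.83 + 10^+0.61) = 0.01376
DIC = [CO2*]/α₀ = 4.182×10^-5 / 0.01376 = 3.040 mmol/kg
[CO3²⁻] = α₂·DIC; α₂ = 0.05605, so [CO3²⁻] = 0.05605 × 3.040 = 0.170 mmol/kg

[CO3²⁻] = 0.170 mmol/kg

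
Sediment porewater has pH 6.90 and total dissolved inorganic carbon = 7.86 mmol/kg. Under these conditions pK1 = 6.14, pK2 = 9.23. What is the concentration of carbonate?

[CO3²⁻] = 0.0312 mmol/kg

α₂ = 1 / (1 + [H⁺]/K2 + [H⁺]²/(K1K2)) = 1 / (1 + 10^+2.33 + 10^+1.57)
   = 1 / (1 + 213.80 + 37.154) = 1/251.95 = 0.003969
[CO3²⁻] = α₂ × DIC = 0.003969 × 7.86 = 0.0312 mmol/kg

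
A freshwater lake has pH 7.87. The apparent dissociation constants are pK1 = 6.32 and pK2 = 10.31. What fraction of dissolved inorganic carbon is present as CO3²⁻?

α₂ = 0.00352

α₂ = 1 / (1 + [H⁺]/K2 + [H⁺]²/(K1K2)) = 1 / (1 + 10^+2.44 + 10^+0.89)
   = 1 / (1 + 275.42 + 7.7625) = 1/284.19 = 0.003519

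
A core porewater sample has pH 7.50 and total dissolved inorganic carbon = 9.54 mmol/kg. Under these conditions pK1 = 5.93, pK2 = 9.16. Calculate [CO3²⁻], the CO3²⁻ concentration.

[CO3²⁻] = 0.199 mmol/kg

α₂ = 1 / (1 + [H⁺]/K2 + [H⁺]²/(K1K2)) = 1 / (1 + 10^+1.66 + 10^+0.09)
   = 1 / (1 + 45.709 + 1.2303) = 1/47.939 = 0.02086
[CO3²⁻] = α₂ × DIC = 0.02086 × 9.54 = 0.199 mmol/kg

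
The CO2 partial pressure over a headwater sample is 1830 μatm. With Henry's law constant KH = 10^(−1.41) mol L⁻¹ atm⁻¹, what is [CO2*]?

[CO2*] = 71.2 μmol/L

KH = 10^(−1.41) = 3.890×10^-2 mol L⁻¹ atm⁻¹
[CO2*] = KH · pCO2 = 3.890×10^-2 × 1830×10^-6 atm = 7.12×10^-5 mol/L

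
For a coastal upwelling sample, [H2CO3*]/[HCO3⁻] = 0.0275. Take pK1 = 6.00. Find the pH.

From K1 = [H⁺][HCO3⁻]/[H2CO3*]:  pH = pK1 − log₁₀([H2CO3*]/[HCO3⁻])
log₁₀(0.0275) = -1.561
pH = 6.00 − (-1.561) = 7.56

pH = 7.56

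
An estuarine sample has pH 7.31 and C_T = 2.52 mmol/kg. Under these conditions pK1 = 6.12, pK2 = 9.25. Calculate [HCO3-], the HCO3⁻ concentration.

α₁ = 1 / (1 + [H⁺]/K1 + K2/[H⁺]) = 1 / (1 + 10^-1.19 + 10^-1.94)
   = 1 / (1 + 0.064565 + 0.011482) = 1/1.0760 = 0.9293
[HCO3⁻] = α₁ × DIC = 0.9293 × 2.52 = 2.34 mmol/kg

[HCO3⁻] = 2.34 mmol/kg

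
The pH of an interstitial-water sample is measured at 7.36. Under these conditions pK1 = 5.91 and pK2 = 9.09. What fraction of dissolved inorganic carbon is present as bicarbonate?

α₁ = 1 / (1 + [H⁺]/K1 + K2/[H⁺]) = 1 / (1 + 10^-1.45 + 10^-1.73)
   = 1 / (1 + 0.035481 + 0.018621) = 1/1.0541 = 0.9487

α₁ = 0.949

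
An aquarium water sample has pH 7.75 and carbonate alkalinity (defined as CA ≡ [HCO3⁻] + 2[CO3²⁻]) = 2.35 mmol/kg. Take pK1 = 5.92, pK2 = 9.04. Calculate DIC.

CA = [HCO3⁻] + 2[CO3²⁻] = (α₁ + 2α₂)·DIC
At pH 7.75: [H⁺]/K1 = 10^-1.83 = 0.014791, K2/[H⁺] = 10^-1.29 = 0.051286
α₁ = 1/(1 + 0.014791 + 0.051286) = 1/1.0661 = 0.9380; α₂ = α₁·K2/[H⁺] = 0.04811
α₁ + 2α₂ = 1.0342
DIC = CA / (α₁ + 2α₂) = 2.35 / 1.0342 = 2.27 mmol/kg

DIC = 2.27 mmol/kg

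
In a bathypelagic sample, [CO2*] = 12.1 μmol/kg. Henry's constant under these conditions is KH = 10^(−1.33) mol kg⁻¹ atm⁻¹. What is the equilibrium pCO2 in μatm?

KH = 10^(−1.33) = 4.677×10^-2 mol kg⁻¹ atm⁻¹
pCO2 = [CO2*]/KH = 12.1×10^-6 / 4.677×10^-2 = 2.59×10^-4 atm = 259 μatm

pCO2 = 259 μatm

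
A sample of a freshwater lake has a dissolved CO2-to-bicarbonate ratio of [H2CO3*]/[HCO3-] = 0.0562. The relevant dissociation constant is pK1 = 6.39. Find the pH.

From K1 = [H⁺][HCO3-]/[H2CO3*]:  pH = pK1 − log₁₀([H2CO3*]/[HCO3-])
log₁₀(0.0562) = -1.250
pH = 6.39 − (-1.250) = 7.64

pH = 7.64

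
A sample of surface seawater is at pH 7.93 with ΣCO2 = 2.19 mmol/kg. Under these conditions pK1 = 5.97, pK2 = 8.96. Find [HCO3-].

α₁ = 1 / (1 + [H⁺]/K1 + K2/[H⁺]) = 1 / (1 + 10^-1.96 + 10^-1.03)
   = 1 / (1 + 0.010965 + 0.093325) = 1/1.1043 = 0.9056
[HCO3⁻] = α₁ × DIC = 0.9056 × 2.19 = 1.98 mmol/kg

[HCO3⁻] = 1.98 mmol/kg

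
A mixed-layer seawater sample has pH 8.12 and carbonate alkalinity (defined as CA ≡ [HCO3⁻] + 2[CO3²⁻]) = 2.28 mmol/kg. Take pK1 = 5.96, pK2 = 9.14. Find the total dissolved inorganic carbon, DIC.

DIC = 2.11 mmol/kg

CA = [HCO3⁻] + 2[CO3²⁻] = (α₁ + 2α₂)·DIC
At pH 8.12: [H⁺]/K1 = 10^-2.16 = 0.0069183, K2/[H⁺] = 10^-1.02 = 0.095499
α₁ = 1/(1 + 0.0069183 + 0.095499) = 1/1.1024 = 0.9071; α₂ = α₁·K2/[H⁺] = 0.08663
α₁ + 2α₂ = 1.0804
DIC = CA / (α₁ + 2α₂) = 2.28 / 1.0804 = 2.11 mmol/kg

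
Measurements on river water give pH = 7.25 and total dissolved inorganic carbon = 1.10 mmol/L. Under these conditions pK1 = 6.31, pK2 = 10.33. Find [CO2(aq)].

α₀ = 1 / (1 + K1/[H⁺] + K1K2/[H⁺]²) = 1 / (1 + 10^+0.94 + 10^-2.14)
   = 1 / (1 + 8.7096 + 0.0072444) = 1/9.7169 = 0.1029
[CO2*] = α₀ × DIC = 0.1029 × 1.10 = 0.113 mmol/L

[CO2*] = 0.113 mmol/L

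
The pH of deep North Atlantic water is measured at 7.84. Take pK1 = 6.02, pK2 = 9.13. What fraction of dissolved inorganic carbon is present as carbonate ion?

α₂ = 0.0481

α₂ = 1 / (1 + [H⁺]/K2 + [H⁺]²/(K1K2)) = 1 / (1 + 10^+1.29 + 10^-0.53)
   = 1 / (1 + 19.498 + 0.29512) = 1/20.794 = 0.04809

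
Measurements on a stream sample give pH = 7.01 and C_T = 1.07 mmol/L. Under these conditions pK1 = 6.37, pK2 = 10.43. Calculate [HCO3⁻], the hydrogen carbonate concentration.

α₁ = 1 / (1 + [H⁺]/K1 + K2/[H⁺]) = 1 / (1 + 10^-0.64 + 10^-3.42)
   = 1 / (1 + 0.22909 + 0.00038019) = 1/1.2295 = 0.8134
[HCO3⁻] = α₁ × DIC = 0.8134 × 1.07 = 0.870 mmol/L

[HCO3⁻] = 0.870 mmol/L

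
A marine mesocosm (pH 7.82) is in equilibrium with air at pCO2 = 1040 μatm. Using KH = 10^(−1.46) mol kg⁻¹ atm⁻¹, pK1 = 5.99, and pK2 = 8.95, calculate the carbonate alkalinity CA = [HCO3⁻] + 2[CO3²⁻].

CA = 2.80 mmol/kg

[CO2*] = KH · pCO2 = 10^(−1.46) × 1040×10^-6 = 3.606×10^-5 mol/kg
α₀ = 1/(1 + K1/[H⁺] + K1K2/[H⁺]²) = 1/(1 + 10^+1.83 + 10^+0.70) = 0.01358
DIC = [CO2*]/α₀ = 3.606×10^-5 / 0.01358 = 2.655 mmol/kg
CA = (α₁ + 2α₂)·DIC = (0.9183 + 2×0.06808) × 2.655 = 2.80 mmol/kg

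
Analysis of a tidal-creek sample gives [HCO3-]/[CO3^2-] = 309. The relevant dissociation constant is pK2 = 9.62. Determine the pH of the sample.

From K2 = [H⁺][CO3^2-]/[HCO3-]:  pH = pK2 − log₁₀([HCO3-]/[CO3^2-])
log₁₀(309) = +2.490
pH = 9.62 − (+2.490) = 7.13

pH = 7.13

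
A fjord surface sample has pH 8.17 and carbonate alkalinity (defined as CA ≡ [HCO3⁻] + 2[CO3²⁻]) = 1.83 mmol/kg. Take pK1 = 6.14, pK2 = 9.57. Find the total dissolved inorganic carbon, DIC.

DIC = 1.78 mmol/kg

CA = [HCO3⁻] + 2[CO3²⁻] = (α₁ + 2α₂)·DIC
At pH 8.17: [H⁺]/K1 = 10^-2.03 = 0.0093325, K2/[H⁺] = 10^-1.40 = 0.039811
α₁ = 1/(1 + 0.0093325 + 0.039811) = 1/1.0491 = 0.9532; α₂ = α₁·K2/[H⁺] = 0.03795
α₁ + 2α₂ = 1.0291
DIC = CA / (α₁ + 2α₂) = 1.83 / 1.0291 = 1.78 mmol/kg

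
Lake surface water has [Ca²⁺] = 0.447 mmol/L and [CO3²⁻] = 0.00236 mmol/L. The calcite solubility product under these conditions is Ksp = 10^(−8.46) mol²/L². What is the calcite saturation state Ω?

Ω = 0.304

Ksp = 10^(−8.46) = 3.467×10^-9
Ω = [Ca²⁺][CO3²⁻]/Ksp = (0.447×10^-3)(0.00236×10^-3) / 3.467×10^-9 = 0.304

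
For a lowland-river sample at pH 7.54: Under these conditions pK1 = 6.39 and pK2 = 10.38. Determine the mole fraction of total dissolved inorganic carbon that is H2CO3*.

α₀ = 0.0660

α₀ = 1 / (1 + K1/[H⁺] + K1K2/[H⁺]²) = 1 / (1 + 10^+1.15 + 10^-1.69)
   = 1 / (1 + 14.125 + 0.020417) = 1/15.146 = 0.06602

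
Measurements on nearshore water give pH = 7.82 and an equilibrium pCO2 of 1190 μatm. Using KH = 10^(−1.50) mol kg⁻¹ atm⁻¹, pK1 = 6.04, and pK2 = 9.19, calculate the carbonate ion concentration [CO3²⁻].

[CO3²⁻] = 0.0967 mmol/kg

[CO2*] = KH · pCO2 = 10^(−1.50) × 1190×10^-6 = 3.763×10^-5 mol/kg
α₀ = 1/(1 + K1/[H⁺] + K1K2/[H⁺]²) = 1/(1 + 10^+1.78 + 10^+0.41) = 0.01567
DIC = [CO2*]/α₀ = 3.763×10^-5 / 0.01567 = 2.402 mmol/kg
[CO3²⁻] = α₂·DIC; α₂ = 0.04027, so [CO3²⁻] = 0.04027 × 2.402 = 0.0967 mmol/kg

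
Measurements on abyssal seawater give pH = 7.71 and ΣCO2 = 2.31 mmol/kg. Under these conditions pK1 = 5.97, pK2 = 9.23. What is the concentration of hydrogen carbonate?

[HCO3⁻] = 2.20 mmol/kg

α₁ = 1 / (1 + [H⁺]/K1 + K2/[H⁺]) = 1 / (1 + 10^-1.74 + 10^-1.52)
   = 1 / (1 + 0.018197 + 0.030200) = 1/1.0484 = 0.9538
[HCO3⁻] = α₁ × DIC = 0.9538 × 2.31 = 2.20 mmol/kg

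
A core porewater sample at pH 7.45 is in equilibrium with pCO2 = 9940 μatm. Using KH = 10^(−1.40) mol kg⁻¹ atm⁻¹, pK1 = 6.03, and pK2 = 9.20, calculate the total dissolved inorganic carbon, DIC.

DIC = 11.0 mmol/kg

[CO2*] = KH · pCO2 = 10^(−1.40) × 9940×10^-6 = 3.957×10^-4 mol/kg
α₀ = 1/(1 + K1/[H⁺] + K1K2/[H⁺]²) = 1/(1 + 10^+1.42 + 10^-0.33) = 0.03601
DIC = [CO2*]/α₀ = 3.957×10^-4 / 0.03601 = 11.0 mmol/kg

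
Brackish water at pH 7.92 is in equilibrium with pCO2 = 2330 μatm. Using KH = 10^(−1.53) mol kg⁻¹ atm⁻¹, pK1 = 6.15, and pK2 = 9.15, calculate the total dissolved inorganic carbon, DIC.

[CO2*] = KH · pCO2 = 10^(−1.53) × 2330×10^-6 = 6.876×10^-5 mol/kg
α₀ = 1/(1 + K1/[H⁺] + K1K2/[H⁺]²) = 1/(1 + 10^+1.77 + 10^+0.54) = 0.01578
DIC = [CO2*]/α₀ = 6.876×10^-5 / 0.01578 = 4.36 mmol/kg

DIC = 4.36 mmol/kg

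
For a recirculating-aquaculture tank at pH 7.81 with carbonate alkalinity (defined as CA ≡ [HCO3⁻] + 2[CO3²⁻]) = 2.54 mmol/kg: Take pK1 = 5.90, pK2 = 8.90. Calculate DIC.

DIC = 2.39 mmol/kg

CA = [HCO3⁻] + 2[CO3²⁻] = (α₁ + 2α₂)·DIC
At pH 7.81: [H⁺]/K1 = 10^-1.91 = 0.012303, K2/[H⁺] = 10^-1.09 = 0.081283
α₁ = 1/(1 + 0.012303 + 0.081283) = 1/1.0936 = 0.9144; α₂ = α₁·K2/[H⁺] = 0.07433
α₁ + 2α₂ = 1.0631
DIC = CA / (α₁ + 2α₂) = 2.54 / 1.0631 = 2.39 mmol/kg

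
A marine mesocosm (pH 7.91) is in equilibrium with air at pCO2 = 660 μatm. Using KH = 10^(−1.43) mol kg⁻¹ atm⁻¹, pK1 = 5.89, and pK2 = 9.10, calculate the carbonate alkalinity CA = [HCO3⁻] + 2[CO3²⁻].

CA = 2.90 mmol/kg

[CO2*] = KH · pCO2 = 10^(−1.43) × 660×10^-6 = 2.452×10^-5 mol/kg
α₀ = 1/(1 + K1/[H⁺] + K1K2/[H⁺]²) = 1/(1 + 10^+2.02 + 10^+0.83) = 0.008891
DIC = [CO2*]/α₀ = 2.452×10^-5 / 0.008891 = 2.758 mmol/kg
CA = (α₁ + 2α₂)·DIC = (0.9310 + 2×0.06011) × 2.758 = 2.90 mmol/kg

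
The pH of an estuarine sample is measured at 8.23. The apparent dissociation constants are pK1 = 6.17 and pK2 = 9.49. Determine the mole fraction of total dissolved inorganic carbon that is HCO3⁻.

α₁ = 0.940

α₁ = 1 / (1 + [H⁺]/K1 + K2/[H⁺]) = 1 / (1 + 10^-2.06 + 10^-1.26)
   = 1 / (1 + 0.0087096 + 0.054954) = 1/1.0637 = 0.9401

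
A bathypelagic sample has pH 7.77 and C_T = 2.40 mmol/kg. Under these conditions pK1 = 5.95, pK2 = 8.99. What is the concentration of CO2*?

[CO2*] = 0.0338 mmol/kg

α₀ = 1 / (1 + K1/[H⁺] + K1K2/[H⁺]²) = 1 / (1 + 10^+1.82 + 10^+0.60)
   = 1 / (1 + 66.069 + 3.9811) = 1/71.050 = 0.01407
[CO2*] = α₀ × DIC = 0.01407 × 2.40 = 0.0338 mmol/kg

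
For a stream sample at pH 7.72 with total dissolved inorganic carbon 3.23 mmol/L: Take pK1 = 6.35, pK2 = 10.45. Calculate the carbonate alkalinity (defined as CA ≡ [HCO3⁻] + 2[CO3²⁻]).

CA = 3.10 mmol/L

CA = [HCO3⁻] + 2[CO3²⁻] = (α₁ + 2α₂)·DIC
At pH 7.72: [H⁺]/K1 = 10^-1.37 = 0.042658, K2/[H⁺] = 10^-2.73 = 0.0018621
α₁ = 1/(1 + 0.042658 + 0.0018621) = 1/1.0445 = 0.9574; α₂ = α₁·K2/[H⁺] = 0.001783
α₁ + 2α₂ = 0.9609
CA = 0.9609 × 3.23 = 3.10 mmol/L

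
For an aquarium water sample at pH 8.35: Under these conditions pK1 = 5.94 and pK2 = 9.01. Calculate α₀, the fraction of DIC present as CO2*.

α₀ = 0.00318

α₀ = 1 / (1 + K1/[H⁺] + K1K2/[H⁺]²) = 1 / (1 + 10^+2.41 + 10^+1.75)
   = 1 / (1 + 257.04 + 56.234) = 1/314.27 = 0.003182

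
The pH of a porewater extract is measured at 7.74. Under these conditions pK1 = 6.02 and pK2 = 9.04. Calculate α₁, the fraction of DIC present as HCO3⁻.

α₁ = 1 / (1 + [H⁺]/K1 + K2/[H⁺]) = 1 / (1 + 10^-1.72 + 10^-1.30)
   = 1 / (1 + 0.019055 + 0.050119) = 1/1.0692 = 0.9353

α₁ = 0.935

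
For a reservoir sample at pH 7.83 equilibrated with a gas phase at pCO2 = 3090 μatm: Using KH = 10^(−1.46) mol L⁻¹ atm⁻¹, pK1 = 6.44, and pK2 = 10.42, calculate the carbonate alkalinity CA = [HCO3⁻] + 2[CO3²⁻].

CA = 2.64 mmol/L

[CO2*] = KH · pCO2 = 10^(−1.46) × 3090×10^-6 = 1.071×10^-4 mol/L
α₀ = 1/(1 + K1/[H⁺] + K1K2/[H⁺]²) = 1/(1 + 10^+1.39 + 10^-1.20) = 0.03905
DIC = [CO2*]/α₀ = 1.071×10^-4 / 0.03905 = 2.744 mmol/L
CA = (α₁ + 2α₂)·DIC = (0.9585 + 2×0.002464) × 2.744 = 2.64 mmol/L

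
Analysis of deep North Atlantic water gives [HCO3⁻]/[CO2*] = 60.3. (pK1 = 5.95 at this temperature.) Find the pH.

pH = 7.73

From K1 = [H⁺][HCO3⁻]/[CO2*]:  pH = pK1 + log₁₀([HCO3⁻]/[CO2*])
log₁₀(60.3) = +1.780
pH = 5.95 + (+1.780) = 7.73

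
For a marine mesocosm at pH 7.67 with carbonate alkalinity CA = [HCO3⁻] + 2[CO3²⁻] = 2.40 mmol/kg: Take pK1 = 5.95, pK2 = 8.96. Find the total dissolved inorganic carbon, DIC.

DIC = 2.33 mmol/kg

CA = [HCO3⁻] + 2[CO3²⁻] = (α₁ + 2α₂)·DIC
At pH 7.67: [H⁺]/K1 = 10^-1.72 = 0.019055, K2/[H⁺] = 10^-1.29 = 0.051286
α₁ = 1/(1 + 0.019055 + 0.051286) = 1/1.0703 = 0.9343; α₂ = α₁·K2/[H⁺] = 0.04792
α₁ + 2α₂ = 1.0301
DIC = CA / (α₁ + 2α₂) = 2.40 / 1.0301 = 2.33 mmol/kg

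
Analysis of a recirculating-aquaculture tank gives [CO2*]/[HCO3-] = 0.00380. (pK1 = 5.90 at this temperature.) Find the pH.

pH = 8.32

From K1 = [H⁺][HCO3-]/[CO2*]:  pH = pK1 − log₁₀([CO2*]/[HCO3-])
log₁₀(0.00380) = -2.420
pH = 5.90 − (-2.420) = 8.32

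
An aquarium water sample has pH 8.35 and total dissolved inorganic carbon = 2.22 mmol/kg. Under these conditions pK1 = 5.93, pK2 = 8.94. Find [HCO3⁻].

[HCO3⁻] = 1.76 mmol/kg

α₁ = 1 / (1 + [H⁺]/K1 + K2/[H⁺]) = 1 / (1 + 10^-2.42 + 10^-0.59)
   = 1 / (1 + 0.0038019 + 0.25704) = 1/1.2608 = 0.7931
[HCO3⁻] = α₁ × DIC = 0.7931 × 2.22 = 1.76 mmol/kg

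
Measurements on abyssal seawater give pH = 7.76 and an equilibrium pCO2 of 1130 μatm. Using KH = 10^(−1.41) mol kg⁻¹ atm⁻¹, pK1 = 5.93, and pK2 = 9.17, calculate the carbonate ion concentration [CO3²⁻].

[CO2*] = KH · pCO2 = 10^(−1.41) × 1130×10^-6 = 4.396×10^-5 mol/kg
α₀ = 1/(1 + K1/[H⁺] + K1K2/[H⁺]²) = 1/(1 + 10^+1.83 + 10^+0.42) = 0.01404
DIC = [CO2*]/α₀ = 4.396×10^-5 / 0.01404 = 3.132 mmol/kg
[CO3²⁻] = α₂·DIC; α₂ = 0.03692, so [CO3²⁻] = 0.03692 × 3.132 = 0.116 mmol/kg

[CO3²⁻] = 0.116 mmol/kg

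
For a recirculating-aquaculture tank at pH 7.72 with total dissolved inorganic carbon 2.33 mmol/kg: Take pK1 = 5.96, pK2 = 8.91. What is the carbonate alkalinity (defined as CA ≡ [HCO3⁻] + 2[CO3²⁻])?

CA = [HCO3⁻] + 2[CO3²⁻] = (α₁ + 2α₂)·DIC
At pH 7.72: [H⁺]/K1 = 10^-1.76 = 0.017378, K2/[H⁺] = 10^-1.19 = 0.064565
α₁ = 1/(1 + 0.017378 + 0.064565) = 1/1.0819 = 0.9243; α₂ = α₁·K2/[H⁺] = 0.05968
α₁ + 2α₂ = 1.0436
CA = 1.0436 × 2.33 = 2.43 mmol/kg

CA = 2.43 mmol/kg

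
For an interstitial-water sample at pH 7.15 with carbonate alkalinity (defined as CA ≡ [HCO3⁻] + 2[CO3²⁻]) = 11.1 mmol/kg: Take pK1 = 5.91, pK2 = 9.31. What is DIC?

CA = [HCO3⁻] + 2[CO3²⁻] = (α₁ + 2α₂)·DIC
At pH 7.15: [H⁺]/K1 = 10^-1.24 = 0.057544, K2/[H⁺] = 10^-2.16 = 0.0069183
α₁ = 1/(1 + 0.057544 + 0.0069183) = 1/1.0645 = 0.9394; α₂ = α₁·K2/[H⁺] = 0.006499
α₁ + 2α₂ = 0.9524
DIC = CA / (α₁ + 2α₂) = 11.1 / 0.9524 = 11.7 mmol/kg

DIC = 11.7 mmol/kg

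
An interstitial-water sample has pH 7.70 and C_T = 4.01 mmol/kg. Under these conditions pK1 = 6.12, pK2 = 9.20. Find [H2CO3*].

[CO2*] = 0.0997 mmol/kg

α₀ = 1 / (1 + K1/[H⁺] + K1K2/[H⁺]²) = 1 / (1 + 10^+1.58 + 10^+0.08)
   = 1 / (1 + 38.019 + 1.2023) = 1/40.221 = 0.02486
[CO2*] = α₀ × DIC = 0.02486 × 4.01 = 0.0997 mmol/kg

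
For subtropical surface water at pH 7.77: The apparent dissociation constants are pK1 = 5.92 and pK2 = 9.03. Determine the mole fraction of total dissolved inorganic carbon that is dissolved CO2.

α₀ = 0.0132

α₀ = 1 / (1 + K1/[H⁺] + K1K2/[H⁺]²) = 1 / (1 + 10^+1.85 + 10^+0.59)
   = 1 / (1 + 70.795 + 3.8905) = 1/75.685 = 0.01321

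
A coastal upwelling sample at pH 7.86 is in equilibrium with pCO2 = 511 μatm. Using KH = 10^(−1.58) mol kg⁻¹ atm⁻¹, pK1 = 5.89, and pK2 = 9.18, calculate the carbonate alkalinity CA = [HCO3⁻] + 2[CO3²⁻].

[CO2*] = KH · pCO2 = 10^(−1.58) × 511×10^-6 = 1.344×10^-5 mol/kg
α₀ = 1/(1 + K1/[H⁺] + K1K2/[H⁺]²) = 1/(1 + 10^+1.97 + 10^+0.65) = 0.01012
DIC = [CO2*]/α₀ = 1.344×10^-5 / 0.01012 = 1.328 mmol/kg
CA = (α₁ + 2α₂)·DIC = (0.9447 + 2×0.04521) × 1.328 = 1.37 mmol/kg

CA = 1.37 mmol/kg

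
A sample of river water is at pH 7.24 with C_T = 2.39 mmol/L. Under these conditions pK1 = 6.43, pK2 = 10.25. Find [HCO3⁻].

[HCO3⁻] = 2.07 mmol/L

α₁ = 1 / (1 + [H⁺]/K1 + K2/[H⁺]) = 1 / (1 + 10^-0.81 + 10^-3.01)
   = 1 / (1 + 0.15488 + 0.00097724) = 1/1.1559 = 0.8652
[HCO3⁻] = α₁ × DIC = 0.8652 × 2.39 = 2.07 mmol/L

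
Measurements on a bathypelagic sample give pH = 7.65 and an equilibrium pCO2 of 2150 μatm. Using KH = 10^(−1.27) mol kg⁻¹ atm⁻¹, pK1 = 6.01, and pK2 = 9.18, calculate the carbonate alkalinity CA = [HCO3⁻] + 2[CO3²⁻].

[CO2*] = KH · pCO2 = 10^(−1.27) × 2150×10^-6 = 1.155×10^-4 mol/kg
α₀ = 1/(1 + K1/[H⁺] + K1K2/[H⁺]²) = 1/(1 + 10^+1.64 + 10^+0.11) = 0.02177
DIC = [CO2*]/α₀ = 1.155×10^-4 / 0.02177 = 5.304 mmol/kg
CA = (α₁ + 2α₂)·DIC = (0.9502 + 2×0.02804) × 5.304 = 5.34 mmol/kg

CA = 5.34 mmol/kg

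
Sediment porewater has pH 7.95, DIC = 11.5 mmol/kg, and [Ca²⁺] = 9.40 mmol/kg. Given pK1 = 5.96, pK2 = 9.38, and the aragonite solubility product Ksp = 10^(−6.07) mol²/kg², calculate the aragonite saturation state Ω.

α₂ = 1 / (1 + [H⁺]/K2 + [H⁺]²/(K1K2)) = 1 / (1 + 10^+1.43 + 10^-0.56)
   = 1 / (1 + 26.915 + 0.27542) = 1/28.191 = 0.03547
[CO3²⁻] = α₂ × DIC = 0.03547 × 11.5 = 0.4079 mmol/kg
Ksp = 10^(−6.07) = 8.511×10^-7
Ω = [Ca²⁺][CO3²⁻]/Ksp = (9.40×10^-3)(4.079×10^-4) / 8.511×10^-7 = 4.51

Ω = 4.51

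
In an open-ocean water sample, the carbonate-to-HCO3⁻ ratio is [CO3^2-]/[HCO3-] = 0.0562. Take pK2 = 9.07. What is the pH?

pH = 7.82

From K2 = [H⁺][CO3^2-]/[HCO3-]:  pH = pK2 + log₁₀([CO3^2-]/[HCO3-])
log₁₀(0.0562) = -1.250
pH = 9.07 + (-1.250) = 7.82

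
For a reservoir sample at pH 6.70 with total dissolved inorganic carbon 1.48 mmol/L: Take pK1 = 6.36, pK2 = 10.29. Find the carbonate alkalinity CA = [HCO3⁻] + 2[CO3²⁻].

CA = [HCO3⁻] + 2[CO3²⁻] = (α₁ + 2α₂)·DIC
At pH 6.70: [H⁺]/K1 = 10^-0.34 = 0.45709, K2/[H⁺] = 10^-3.59 = 0.00025704
α₁ = 1/(1 + 0.45709 + 0.00025704) = 1/1.4573 = 0.6862; α₂ = α₁·K2/[H⁺] = 0.0001764
α₁ + 2α₂ = 0.6865
CA = 0.6865 × 1.48 = 1.02 mmol/L

CA = 1.02 mmol/L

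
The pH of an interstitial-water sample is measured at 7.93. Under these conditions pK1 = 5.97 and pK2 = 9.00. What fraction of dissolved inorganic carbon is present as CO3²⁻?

α₂ = 1 / (1 + [H⁺]/K2 + [H⁺]²/(K1K2)) = 1 / (1 + 10^+1.07 + 10^-0.89)
   = 1 / (1 + 11.749 + 0.12882) = 1/12.878 = 0.07765

α₂ = 0.0777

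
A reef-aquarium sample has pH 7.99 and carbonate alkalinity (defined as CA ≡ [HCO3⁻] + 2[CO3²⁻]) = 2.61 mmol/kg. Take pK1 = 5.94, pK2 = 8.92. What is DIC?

CA = [HCO3⁻] + 2[CO3²⁻] = (α₁ + 2α₂)·DIC
At pH 7.99: [H⁺]/K1 = 10^-2.05 = 0.0089125, K2/[H⁺] = 10^-0.93 = 0.11749
α₁ = 1/(1 + 0.0089125 + 0.11749) = 1/1.1264 = 0.8878; α₂ = α₁·K2/[H⁺] = 0.1043
α₁ + 2α₂ = 1.0964
DIC = CA / (α₁ + 2α₂) = 2.61 / 1.0964 = 2.38 mmol/kg

DIC = 2.38 mmol/kg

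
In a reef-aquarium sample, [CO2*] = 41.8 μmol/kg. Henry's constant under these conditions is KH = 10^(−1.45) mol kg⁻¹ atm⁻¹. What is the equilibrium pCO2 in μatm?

pCO2 = 1180 μatm

KH = 10^(−1.45) = 3.548×10^-2 mol kg⁻¹ atm⁻¹
pCO2 = [CO2*]/KH = 41.8×10^-6 / 3.548×10^-2 = 1.18×10^-3 atm = 1180 μatm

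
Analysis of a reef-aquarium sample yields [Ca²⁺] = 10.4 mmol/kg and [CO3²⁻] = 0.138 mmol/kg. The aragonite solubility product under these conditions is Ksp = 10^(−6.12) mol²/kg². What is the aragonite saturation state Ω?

Ksp = 10^(−6.12) = 7.586×10^-7
Ω = [Ca²⁺][CO3²⁻]/Ksp = (10.4×10^-3)(0.138×10^-3) / 7.586×10^-7 = 1.89

Ω = 1.89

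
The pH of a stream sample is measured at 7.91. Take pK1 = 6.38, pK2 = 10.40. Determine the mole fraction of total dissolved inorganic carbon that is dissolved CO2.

α₀ = 1 / (1 + K1/[H⁺] + K1K2/[H⁺]²) = 1 / (1 + 10^+1.53 + 10^-0.96)
   = 1 / (1 + 33.884 + 0.10965) = 1/34.994 = 0.02858

α₀ = 0.0286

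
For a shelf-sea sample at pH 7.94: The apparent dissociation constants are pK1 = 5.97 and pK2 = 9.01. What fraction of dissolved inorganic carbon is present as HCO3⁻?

α₁ = 0.913

α₁ = 1 / (1 + [H⁺]/K1 + K2/[H⁺]) = 1 / (1 + 10^-1.97 + 10^-1.07)
   = 1 / (1 + 0.010715 + 0.085114) = 1/1.0958 = 0.9126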